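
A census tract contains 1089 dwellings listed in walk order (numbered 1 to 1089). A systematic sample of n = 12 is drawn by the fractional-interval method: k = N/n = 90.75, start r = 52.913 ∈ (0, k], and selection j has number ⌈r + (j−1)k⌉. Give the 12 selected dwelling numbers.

53, 144, 235, 326, 416, 507, 598, 689, 779, 870, 961, 1052

j=1: r + 0k = 52.913 → ⌈·⌉ = 53
j=2: r + 1k = 143.663 → ⌈·⌉ = 144
j=3: r + 2k = 234.413 → ⌈·⌉ = 235
j=4: r + 3k = 325.163 → ⌈·⌉ = 326
j=5: r + 4k = 415.913 → ⌈·⌉ = 416
j=6: r + 5k = 506.663 → ⌈·⌉ = 507
j=7: r + 6k = 597.413 → ⌈·⌉ = 598
j=8: r + 7k = 688.163 → ⌈·⌉ = 689
j=9: r + 8k = 778.913 → ⌈·⌉ = 779
j=10: r + 9k = 869.663 → ⌈·⌉ = 870
j=11: r + 10k = 960.413 → ⌈·⌉ = 961
j=12: r + 11k = 1051.163 → ⌈·⌉ = 1052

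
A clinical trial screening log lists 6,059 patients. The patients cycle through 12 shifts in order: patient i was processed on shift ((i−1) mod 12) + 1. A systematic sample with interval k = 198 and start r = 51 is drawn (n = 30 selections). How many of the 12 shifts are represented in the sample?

Consecutive selections differ by k = 198, so their shift numbers differ by 198 mod 12 = 6.
gcd(198, 12) = 6, so the sample visits 12/6 = 2 distinct residues mod 12.
Start 51 is shift 3; the shifts hit are 3, 9.

2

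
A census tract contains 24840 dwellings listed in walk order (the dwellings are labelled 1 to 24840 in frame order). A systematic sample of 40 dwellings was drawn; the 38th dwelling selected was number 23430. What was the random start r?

k = 24840/40 = 621
r = 23430 − (38−1)×621 = 23430 − 22977 = 453

453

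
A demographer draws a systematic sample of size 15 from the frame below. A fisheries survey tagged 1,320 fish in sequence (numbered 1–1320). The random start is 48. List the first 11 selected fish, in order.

48, 136, 224, 312, 400, 488, 576, 664, 752, 840, 928

k = N/n = 1320/15 = 88
fish 1: 48
fish 2: 48 + 88 = 136
fish 3: 136 + 88 = 224
fish 4: 224 + 88 = 312
fish 5: 312 + 88 = 400
fish 6: 400 + 88 = 488
fish 7: 488 + 88 = 576
fish 8: 576 + 88 = 664
fish 9: 664 + 88 = 752
fish 10: 752 + 88 = 840
fish 11: 840 + 88 = 928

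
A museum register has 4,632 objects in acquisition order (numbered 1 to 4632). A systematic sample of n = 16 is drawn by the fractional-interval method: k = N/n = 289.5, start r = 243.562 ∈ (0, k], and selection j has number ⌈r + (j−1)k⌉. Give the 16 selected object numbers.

j=1: r + 0k = 243.562 → ⌈·⌉ = 244
j=2: r + 1k = 533.062 → ⌈·⌉ = 534
j=3: r + 2k = 822.562 → ⌈·⌉ = 823
j=4: r + 3k = 1112.062 → ⌈·⌉ = 1113
j=5: r + 4k = 1401.562 → ⌈·⌉ = 1402
j=6: r + 5k = 1691.062 → ⌈·⌉ = 1692
j=7: r + 6k = 1980.562 → ⌈·⌉ = 1981
j=8: r + 7k = 2270.062 → ⌈·⌉ = 2271
j=9: r + 8k = 2559.562 → ⌈·⌉ = 2560
j=10: r + 9k = 2849.062 → ⌈·⌉ = 2850
j=11: r + 10k = 3138.562 → ⌈·⌉ = 3139
j=12: r + 11k = 3428.062 → ⌈·⌉ = 3429
j=13: r + 12k = 3717.562 → ⌈·⌉ = 3718
j=14: r + 13k = 4007.062 → ⌈·⌉ = 4008
j=15: r + 14k = 4296.562 → ⌈·⌉ = 4297
j=16: r + 15k = 4586.062 → ⌈·⌉ = 4587

244, 534, 823, 1113, 1402, 1692, 1981, 2271, 2560, 2850, 3139, 3429, 3718, 4008, 4297, 4587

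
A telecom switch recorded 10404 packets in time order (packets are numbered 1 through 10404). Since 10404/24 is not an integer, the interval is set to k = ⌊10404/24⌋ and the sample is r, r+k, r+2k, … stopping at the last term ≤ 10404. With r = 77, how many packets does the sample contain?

k = ⌊10404/24⌋ = 433
Achieved size = ⌊(10404 − 77)/433⌋ + 1 = ⌊10327/433⌋ + 1 = 23 + 1 = 24
(last selection: 77 + 23×433 = 10036 ≤ 10404; next would be 10469 > 10404)

24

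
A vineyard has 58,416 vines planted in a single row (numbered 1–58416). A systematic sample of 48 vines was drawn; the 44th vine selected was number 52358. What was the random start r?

27

k = 58416/48 = 1217
r = 52358 − (44−1)×1217 = 52358 − 52331 = 27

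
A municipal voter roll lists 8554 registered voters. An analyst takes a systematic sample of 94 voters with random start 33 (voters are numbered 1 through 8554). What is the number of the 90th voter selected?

8132

k = 8554/94 = 91
90th selection = r + (90−1)·k = 33 + 89×91 = 33 + 8099 = 8132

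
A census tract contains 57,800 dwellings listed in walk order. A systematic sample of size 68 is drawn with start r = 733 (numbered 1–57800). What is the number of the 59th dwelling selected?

k = 57800/68 = 850
59th selection = r + (59−1)·k = 733 + 58×850 = 733 + 49300 = 50033

50033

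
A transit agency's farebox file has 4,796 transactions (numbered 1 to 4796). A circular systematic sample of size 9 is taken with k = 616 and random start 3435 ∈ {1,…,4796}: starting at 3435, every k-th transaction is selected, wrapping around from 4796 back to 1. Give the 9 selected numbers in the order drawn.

Selection 1: 3435
Selection 2: 3435 + 616 = 4051
Selection 3: 4051 + 616 = 4667
Selection 4: 4667 + 616 = 5283 → 5283 − 4796 = 487
Selection 5: 487 + 616 = 1103
Selection 6: 1103 + 616 = 1719
Selection 7: 1719 + 616 = 2335
Selection 8: 2335 + 616 = 2951
Selection 9: 2951 + 616 = 3567

3435, 4051, 4667, 487, 1103, 1719, 2335, 2951, 3567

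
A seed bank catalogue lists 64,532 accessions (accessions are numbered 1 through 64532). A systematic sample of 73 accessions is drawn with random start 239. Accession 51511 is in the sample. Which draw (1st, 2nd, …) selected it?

59

k = 64532/73 = 884
position = (51511 − 239)/884 + 1 = 51272/884 + 1 = 58 + 1 = 59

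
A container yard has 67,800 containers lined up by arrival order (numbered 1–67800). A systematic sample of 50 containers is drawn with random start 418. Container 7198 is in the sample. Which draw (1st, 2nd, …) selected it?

6

k = 67800/50 = 1356
position = (7198 − 418)/1356 + 1 = 6780/1356 + 1 = 5 + 1 = 6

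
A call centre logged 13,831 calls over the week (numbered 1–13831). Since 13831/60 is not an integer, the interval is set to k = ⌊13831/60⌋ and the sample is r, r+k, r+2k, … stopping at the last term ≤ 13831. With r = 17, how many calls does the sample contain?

k = ⌊13831/60⌋ = 230
Achieved size = ⌊(13831 − 17)/230⌋ + 1 = ⌊13814/230⌋ + 1 = 60 + 1 = 61
(last selection: 17 + 60×230 = 13817 ≤ 13831; next would be 14047 > 13831)

61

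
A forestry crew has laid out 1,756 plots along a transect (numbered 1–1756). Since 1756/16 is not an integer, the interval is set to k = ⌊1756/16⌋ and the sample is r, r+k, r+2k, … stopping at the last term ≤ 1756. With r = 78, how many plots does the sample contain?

k = ⌊1756/16⌋ = 109
Achieved size = ⌊(1756 − 78)/109⌋ + 1 = ⌊1678/109⌋ + 1 = 15 + 1 = 16
(last selection: 78 + 15×109 = 1713 ≤ 1756; next would be 1822 > 1756)

16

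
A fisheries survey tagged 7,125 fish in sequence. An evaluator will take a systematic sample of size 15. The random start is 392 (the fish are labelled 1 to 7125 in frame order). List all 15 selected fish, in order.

392, 867, 1342, 1817, 2292, 2767, 3242, 3717, 4192, 4667, 5142, 5617, 6092, 6567, 7042

k = N/n = 7125/15 = 475
fish 1: 392
fish 2: 392 + 475 = 867
fish 3: 867 + 475 = 1342
fish 4: 1342 + 475 = 1817
fish 5: 1817 + 475 = 2292
fish 6: 2292 + 475 = 2767
fish 7: 2767 + 475 = 3242
fish 8: 3242 + 475 = 3717
fish 9: 3717 + 475 = 4192
fish 10: 4192 + 475 = 4667
fish 11: 4667 + 475 = 5142
fish 12: 5142 + 475 = 5617
fish 13: 5617 + 475 = 6092
fish 14: 6092 + 475 = 6567
fish 15: 6567 + 475 = 7042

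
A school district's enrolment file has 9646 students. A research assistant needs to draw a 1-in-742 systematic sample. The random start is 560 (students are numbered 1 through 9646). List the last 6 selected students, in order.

5754, 6496, 7238, 7980, 8722, 9464

8th selection = 560 + 7×742 = 5754
9th: 5754 + 742 = 6496
10th: 6496 + 742 = 7238
11th: 7238 + 742 = 7980
12th: 7980 + 742 = 8722
13th: 8722 + 742 = 9464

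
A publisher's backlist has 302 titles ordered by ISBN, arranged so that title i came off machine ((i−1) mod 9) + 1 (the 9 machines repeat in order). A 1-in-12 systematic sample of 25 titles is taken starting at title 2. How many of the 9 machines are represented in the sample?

3

Consecutive selections differ by k = 12, so their machine numbers differ by 12 mod 9 = 3.
gcd(12, 9) = 3, so the sample visits 9/3 = 3 distinct residues mod 9.
Start 2 is machine 2; the machines hit are 2, 5, 8.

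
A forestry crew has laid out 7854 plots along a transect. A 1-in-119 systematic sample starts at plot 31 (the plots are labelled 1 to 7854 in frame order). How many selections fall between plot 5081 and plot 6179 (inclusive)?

k = 119
First selection ≥ 5081: 31 + ⌈(5081−31)/119⌉·119 = 31 + 43×119 = 5148
Last selection ≤ 6179: 31 + ⌊(6179−31)/119⌋·119 = 31 + 51×119 = 6100
Count = 51 − 43 + 1 = 9

9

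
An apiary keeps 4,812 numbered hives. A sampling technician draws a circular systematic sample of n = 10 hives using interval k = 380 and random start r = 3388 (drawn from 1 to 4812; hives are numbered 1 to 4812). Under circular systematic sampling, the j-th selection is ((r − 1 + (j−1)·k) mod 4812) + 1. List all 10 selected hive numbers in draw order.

Selection 1: 3388
Selection 2: 3388 + 380 = 3768
Selection 3: 3768 + 380 = 4148
Selection 4: 4148 + 380 = 4528
Selection 5: 4528 + 380 = 4908 → 4908 − 4812 = 96
Selection 6: 96 + 380 = 476
Selection 7: 476 + 380 = 856
Selection 8: 856 + 380 = 1236
Selection 9: 1236 + 380 = 1616
Selection 10: 1616 + 380 = 1996

3388, 3768, 4148, 4528, 96, 476, 856, 1236, 1616, 1996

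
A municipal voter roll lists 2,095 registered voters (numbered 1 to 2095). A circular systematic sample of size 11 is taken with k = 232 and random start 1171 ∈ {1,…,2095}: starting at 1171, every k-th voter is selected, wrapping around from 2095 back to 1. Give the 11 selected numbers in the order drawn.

Selection 1: 1171
Selection 2: 1171 + 232 = 1403
Selection 3: 1403 + 232 = 1635
Selection 4: 1635 + 232 = 1867
Selection 5: 1867 + 232 = 2099 → 2099 − 2095 = 4
Selection 6: 4 + 232 = 236
Selection 7: 236 + 232 = 468
Selection 8: 468 + 232 = 700
Selection 9: 700 + 232 = 932
Selection 10: 932 + 232 = 1164
Selection 11: 1164 + 232 = 1396

1171, 1403, 1635, 1867, 4, 236, 468, 700, 932, 1164, 1396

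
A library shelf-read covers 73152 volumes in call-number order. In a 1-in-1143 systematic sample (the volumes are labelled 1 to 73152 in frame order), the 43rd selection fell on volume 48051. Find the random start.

45

k = 1143
r = 48051 − (43−1)×1143 = 48051 − 48006 = 45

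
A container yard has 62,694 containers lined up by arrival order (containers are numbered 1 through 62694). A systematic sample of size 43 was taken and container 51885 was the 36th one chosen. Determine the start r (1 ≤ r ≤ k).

k = 62694/43 = 1458
r = 51885 − (36−1)×1458 = 51885 − 51030 = 855

855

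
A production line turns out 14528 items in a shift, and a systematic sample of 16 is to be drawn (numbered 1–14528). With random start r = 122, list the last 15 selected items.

k = N/n = 14528/16 = 908
2nd selection = 122 + 1×908 = 1030
3rd: 1030 + 908 = 1938
4th: 1938 + 908 = 2846
5th: 2846 + 908 = 3754
6th: 3754 + 908 = 4662
7th: 4662 + 908 = 5570
8th: 5570 + 908 = 6478
9th: 6478 + 908 = 7386
10th: 7386 + 908 = 8294
11th: 8294 + 908 = 9202
12th: 9202 + 908 = 10110
13th: 10110 + 908 = 11018
14th: 11018 + 908 = 11926
15th: 11926 + 908 = 12834
16th: 12834 + 908 = 13742

1030, 1938, 2846, 3754, 4662, 5570, 6478, 7386, 8294, 9202, 10110, 11018, 11926, 12834, 13742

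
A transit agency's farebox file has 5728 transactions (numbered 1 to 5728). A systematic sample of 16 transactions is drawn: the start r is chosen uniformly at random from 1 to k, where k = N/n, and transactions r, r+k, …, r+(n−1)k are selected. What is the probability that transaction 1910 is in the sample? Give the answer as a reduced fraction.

1/358

k = 5728/16 = 358.
Transaction 1910 is selected iff r ≡ 1910 (mod 358); exactly one such r in {1,…,358}.
Inclusion probability = 1/358.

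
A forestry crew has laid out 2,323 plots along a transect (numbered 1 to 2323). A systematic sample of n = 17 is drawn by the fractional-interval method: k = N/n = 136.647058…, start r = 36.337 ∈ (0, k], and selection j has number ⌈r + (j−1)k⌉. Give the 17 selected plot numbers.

j=1: r + 0k = 36.337 → ⌈·⌉ = 37
j=2: r + 1k = 172.984058… → ⌈·⌉ = 173
j=3: r + 2k = 309.631117… → ⌈·⌉ = 310
j=4: r + 3k = 446.278176… → ⌈·⌉ = 447
j=5: r + 4k = 582.925235… → ⌈·⌉ = 583
j=6: r + 5k = 719.572294… → ⌈·⌉ = 720
j=7: r + 6k = 856.219352… → ⌈·⌉ = 857
j=8: r + 7k = 992.866411… → ⌈·⌉ = 993
j=9: r + 8k = 1129.513470… → ⌈·⌉ = 1130
j=10: r + 9k = 1266.160529… → ⌈·⌉ = 1267
j=11: r + 10k = 1402.807588… → ⌈·⌉ = 1403
j=12: r + 11k = 1539.454647… → ⌈·⌉ = 1540
j=13: r + 12k = 1676.101705… → ⌈·⌉ = 1677
j=14: r + 13k = 1812.748764… → ⌈·⌉ = 1813
j=15: r + 14k = 1949.395823… → ⌈·⌉ = 1950
j=16: r + 15k = 2086.042882… → ⌈·⌉ = 2087
j=17: r + 16k = 2222.689941… → ⌈·⌉ = 2223

37, 173, 310, 447, 583, 720, 857, 993, 1130, 1267, 1403, 1540, 1677, 1813, 1950, 2087, 2223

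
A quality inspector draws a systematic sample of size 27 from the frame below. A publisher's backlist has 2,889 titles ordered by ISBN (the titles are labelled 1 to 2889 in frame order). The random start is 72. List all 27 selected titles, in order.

72, 179, 286, 393, 500, 607, 714, 821, 928, 1035, 1142, 1249, 1356, 1463, 1570, 1677, 1784, 1891, 1998, 2105, 2212, 2319, 2426, 2533, 2640, 2747, 2854

k = N/n = 2889/27 = 107
title 1: 72
title 2: 72 + 107 = 179
title 3: 179 + 107 = 286
title 4: 286 + 107 = 393
title 5: 393 + 107 = 500
title 6: 500 + 107 = 607
title 7: 607 + 107 = 714
title 8: 714 + 107 = 821
title 9: 821 + 107 = 928
title 10: 928 + 107 = 1035
title 11: 1035 + 107 = 1142
title 12: 1142 + 107 = 1249
title 13: 1249 + 107 = 1356
title 14: 1356 + 107 = 1463
title 15: 1463 + 107 = 1570
title 16: 1570 + 107 = 1677
title 17: 1677 + 107 = 1784
title 18: 1784 + 107 = 1891
title 19: 1891 + 107 = 1998
title 20: 1998 + 107 = 2105
title 21: 2105 + 107 = 2212
title 22: 2212 + 107 = 2319
title 23: 2319 + 107 = 2426
title 24: 2426 + 107 = 2533
title 25: 2533 + 107 = 2640
title 26: 2640 + 107 = 2747
title 27: 2747 + 107 = 2854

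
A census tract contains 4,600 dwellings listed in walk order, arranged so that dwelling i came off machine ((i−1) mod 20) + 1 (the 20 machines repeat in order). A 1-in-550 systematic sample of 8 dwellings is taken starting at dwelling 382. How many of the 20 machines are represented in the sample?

2

Consecutive selections differ by k = 550, so their machine numbers differ by 550 mod 20 = 10.
gcd(550, 20) = 10, so the sample visits 20/10 = 2 distinct residues mod 20.
Start 382 is machine 2; the machines hit are 2, 12.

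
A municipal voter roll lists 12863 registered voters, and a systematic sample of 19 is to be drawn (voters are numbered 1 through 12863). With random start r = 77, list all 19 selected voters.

k = N/n = 12863/19 = 677
voter 1: 77
voter 2: 77 + 677 = 754
voter 3: 754 + 677 = 1431
voter 4: 1431 + 677 = 2108
voter 5: 2108 + 677 = 2785
voter 6: 2785 + 677 = 3462
voter 7: 3462 + 677 = 4139
voter 8: 4139 + 677 = 4816
voter 9: 4816 + 677 = 5493
voter 10: 5493 + 677 = 6170
voter 11: 6170 + 677 = 6847
voter 12: 6847 + 677 = 7524
voter 13: 7524 + 677 = 8201
voter 14: 8201 + 677 = 8878
voter 15: 8878 + 677 = 9555
voter 16: 9555 + 677 = 10232
voter 17: 10232 + 677 = 10909
voter 18: 10909 + 677 = 11586
voter 19: 11586 + 677 = 12263

77, 754, 1431, 2108, 2785, 3462, 4139, 4816, 5493, 6170, 6847, 7524, 8201, 8878, 9555, 10232, 10909, 11586, 12263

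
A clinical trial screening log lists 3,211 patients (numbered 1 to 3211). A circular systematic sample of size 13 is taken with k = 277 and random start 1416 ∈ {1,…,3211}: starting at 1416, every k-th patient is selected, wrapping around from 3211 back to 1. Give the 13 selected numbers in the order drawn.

1416, 1693, 1970, 2247, 2524, 2801, 3078, 144, 421, 698, 975, 1252, 1529

Selection 1: 1416
Selection 2: 1416 + 277 = 1693
Selection 3: 1693 + 277 = 1970
Selection 4: 1970 + 277 = 2247
Selection 5: 2247 + 277 = 2524
Selection 6: 2524 + 277 = 2801
Selection 7: 2801 + 277 = 3078
Selection 8: 3078 + 277 = 3355 → 3355 − 3211 = 144
Selection 9: 144 + 277 = 421
Selection 10: 421 + 277 = 698
Selection 11: 698 + 277 = 975
Selection 12: 975 + 277 = 1252
Selection 13: 1252 + 277 = 1529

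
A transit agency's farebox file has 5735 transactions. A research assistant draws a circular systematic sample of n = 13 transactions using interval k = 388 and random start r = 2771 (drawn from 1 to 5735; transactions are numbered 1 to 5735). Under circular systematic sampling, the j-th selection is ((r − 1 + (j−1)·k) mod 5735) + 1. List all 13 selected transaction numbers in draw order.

2771, 3159, 3547, 3935, 4323, 4711, 5099, 5487, 140, 528, 916, 1304, 1692

Selection 1: 2771
Selection 2: 2771 + 388 = 3159
Selection 3: 3159 + 388 = 3547
Selection 4: 3547 + 388 = 3935
Selection 5: 3935 + 388 = 4323
Selection 6: 4323 + 388 = 4711
Selection 7: 4711 + 388 = 5099
Selection 8: 5099 + 388 = 5487
Selection 9: 5487 + 388 = 5875 → 5875 − 5735 = 140
Selection 10: 140 + 388 = 528
Selection 11: 528 + 388 = 916
Selection 12: 916 + 388 = 1304
Selection 13: 1304 + 388 = 1692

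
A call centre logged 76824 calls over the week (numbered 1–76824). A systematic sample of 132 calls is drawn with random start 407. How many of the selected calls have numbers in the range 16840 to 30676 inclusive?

24

k = 76824/132 = 582
First selection ≥ 16840: 407 + ⌈(16840−407)/582⌉·582 = 407 + 29×582 = 17285
Last selection ≤ 30676: 407 + ⌊(30676−407)/582⌋·582 = 407 + 52×582 = 30671
Count = 52 − 29 + 1 = 24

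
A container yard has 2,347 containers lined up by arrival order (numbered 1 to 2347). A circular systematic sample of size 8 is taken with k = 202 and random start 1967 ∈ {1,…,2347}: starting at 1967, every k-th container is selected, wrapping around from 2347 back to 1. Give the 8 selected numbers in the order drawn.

Selection 1: 1967
Selection 2: 1967 + 202 = 2169
Selection 3: 2169 + 202 = 2371 → 2371 − 2347 = 24
Selection 4: 24 + 202 = 226
Selection 5: 226 + 202 = 428
Selection 6: 428 + 202 = 630
Selection 7: 630 + 202 = 832
Selection 8: 832 + 202 = 1034

1967, 2169, 24, 226, 428, 630, 832, 1034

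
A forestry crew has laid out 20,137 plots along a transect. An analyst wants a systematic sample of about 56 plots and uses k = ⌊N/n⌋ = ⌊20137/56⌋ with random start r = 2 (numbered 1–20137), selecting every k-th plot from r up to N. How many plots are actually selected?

k = ⌊20137/56⌋ = 359
Achieved size = ⌊(20137 − 2)/359⌋ + 1 = ⌊20135/359⌋ + 1 = 56 + 1 = 57
(last selection: 2 + 56×359 = 20106 ≤ 20137; next would be 20465 > 20137)

57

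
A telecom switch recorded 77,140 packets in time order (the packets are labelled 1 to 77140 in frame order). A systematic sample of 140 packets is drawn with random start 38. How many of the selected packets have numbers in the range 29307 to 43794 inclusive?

k = 77140/140 = 551
First selection ≥ 29307: 38 + ⌈(29307−38)/551⌉·551 = 38 + 54×551 = 29792
Last selection ≤ 43794: 38 + ⌊(43794−38)/551⌋·551 = 38 + 79×551 = 43567
Count = 79 − 54 + 1 = 26

26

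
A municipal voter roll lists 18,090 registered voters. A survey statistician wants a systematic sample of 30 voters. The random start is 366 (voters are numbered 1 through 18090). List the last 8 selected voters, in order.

k = N/n = 18090/30 = 603
23rd selection = 366 + 22×603 = 13632
24th: 13632 + 603 = 14235
25th: 14235 + 603 = 14838
26th: 14838 + 603 = 15441
27th: 15441 + 603 = 16044
28th: 16044 + 603 = 16647
29th: 16647 + 603 = 17250
30th: 17250 + 603 = 17853

13632, 14235, 14838, 15441, 16044, 16647, 17250, 17853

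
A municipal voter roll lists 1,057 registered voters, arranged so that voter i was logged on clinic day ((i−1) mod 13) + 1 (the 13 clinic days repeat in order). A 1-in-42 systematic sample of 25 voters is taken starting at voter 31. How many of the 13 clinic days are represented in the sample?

Consecutive selections differ by k = 42, so their clinic day numbers differ by 42 mod 13 = 3.
gcd(42, 13) = 1, so the sample visits 13/1 = 13 distinct residues mod 13.
Start 31 is clinic day 5; the clinic days hit are 1, 2, 3, 4, 5, 6, 7, 8, 9, 10, 11, 12, 13.

13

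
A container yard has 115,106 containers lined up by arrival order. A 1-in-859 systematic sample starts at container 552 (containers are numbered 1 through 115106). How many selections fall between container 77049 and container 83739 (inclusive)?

k = 859
First selection ≥ 77049: 552 + ⌈(77049−552)/859⌉·859 = 552 + 90×859 = 77862
Last selection ≤ 83739: 552 + ⌊(83739−552)/859⌋·859 = 552 + 96×859 = 83016
Count = 96 − 90 + 1 = 7

7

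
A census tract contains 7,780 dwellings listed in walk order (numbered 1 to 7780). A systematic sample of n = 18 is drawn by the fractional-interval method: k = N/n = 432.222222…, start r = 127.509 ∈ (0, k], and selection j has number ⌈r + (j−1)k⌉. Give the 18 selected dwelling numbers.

j=1: r + 0k = 127.509 → ⌈·⌉ = 128
j=2: r + 1k = 559.731222… → ⌈·⌉ = 560
j=3: r + 2k = 991.953444… → ⌈·⌉ = 992
j=4: r + 3k = 1424.175666… → ⌈·⌉ = 1425
j=5: r + 4k = 1856.397888… → ⌈·⌉ = 1857
j=6: r + 5k = 2288.620111… → ⌈·⌉ = 2289
j=7: r + 6k = 2720.842333… → ⌈·⌉ = 2721
j=8: r + 7k = 3153.064555… → ⌈·⌉ = 3154
j=9: r + 8k = 3585.286777… → ⌈·⌉ = 3586
j=10: r + 9k = 4017.509 → ⌈·⌉ = 4018
j=11: r + 10k = 4449.731222… → ⌈·⌉ = 4450
j=12: r + 11k = 4881.953444… → ⌈·⌉ = 4882
j=13: r + 12k = 5314.175666… → ⌈·⌉ = 5315
j=14: r + 13k = 5746.397888… → ⌈·⌉ = 5747
j=15: r + 14k = 6178.620111… → ⌈·⌉ = 6179
j=16: r + 15k = 6610.842333… → ⌈·⌉ = 6611
j=17: r + 16k = 7043.064555… → ⌈·⌉ = 7044
j=18: r + 17k = 7475.286777… → ⌈·⌉ = 7476

128, 560, 992, 1425, 1857, 2289, 2721, 3154, 3586, 4018, 4450, 4882, 5315, 5747, 6179, 6611, 7044, 7476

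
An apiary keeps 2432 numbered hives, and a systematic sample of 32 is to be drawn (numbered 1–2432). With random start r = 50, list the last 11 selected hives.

1646, 1722, 1798, 1874, 1950, 2026, 2102, 2178, 2254, 2330, 2406

k = N/n = 2432/32 = 76
22nd selection = 50 + 21×76 = 1646
23rd: 1646 + 76 = 1722
24th: 1722 + 76 = 1798
25th: 1798 + 76 = 1874
26th: 1874 + 76 = 1950
27th: 1950 + 76 = 2026
28th: 2026 + 76 = 2102
29th: 2102 + 76 = 2178
30th: 2178 + 76 = 2254
31st: 2254 + 76 = 2330
32nd: 2330 + 76 = 2406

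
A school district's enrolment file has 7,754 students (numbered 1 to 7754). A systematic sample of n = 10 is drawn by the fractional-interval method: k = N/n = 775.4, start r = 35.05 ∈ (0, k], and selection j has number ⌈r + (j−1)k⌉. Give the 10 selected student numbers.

36, 811, 1586, 2362, 3137, 3913, 4688, 5463, 6239, 7014

j=1: r + 0k = 35.05 → ⌈·⌉ = 36
j=2: r + 1k = 810.45 → ⌈·⌉ = 811
j=3: r + 2k = 1585.85 → ⌈·⌉ = 1586
j=4: r + 3k = 2361.25 → ⌈·⌉ = 2362
j=5: r + 4k = 3136.65 → ⌈·⌉ = 3137
j=6: r + 5k = 3912.05 → ⌈·⌉ = 3913
j=7: r + 6k = 4687.45 → ⌈·⌉ = 4688
j=8: r + 7k = 5462.85 → ⌈·⌉ = 5463
j=9: r + 8k = 6238.25 → ⌈·⌉ = 6239
j=10: r + 9k = 7013.65 → ⌈·⌉ = 7014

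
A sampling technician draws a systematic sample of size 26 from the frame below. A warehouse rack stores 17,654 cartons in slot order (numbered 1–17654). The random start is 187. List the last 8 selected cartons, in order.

12409, 13088, 13767, 14446, 15125, 15804, 16483, 17162

k = N/n = 17654/26 = 679
19th selection = 187 + 18×679 = 12409
20th: 12409 + 679 = 13088
21st: 13088 + 679 = 13767
22nd: 13767 + 679 = 14446
23rd: 14446 + 679 = 15125
24th: 15125 + 679 = 15804
25th: 15804 + 679 = 16483
26th: 16483 + 679 = 17162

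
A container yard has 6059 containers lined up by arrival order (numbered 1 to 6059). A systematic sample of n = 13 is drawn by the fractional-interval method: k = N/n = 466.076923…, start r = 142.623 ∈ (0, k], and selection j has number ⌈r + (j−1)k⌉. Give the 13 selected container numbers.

143, 609, 1075, 1541, 2007, 2474, 2940, 3406, 3872, 4338, 4804, 5270, 5736

j=1: r + 0k = 142.623 → ⌈·⌉ = 143
j=2: r + 1k = 608.699923… → ⌈·⌉ = 609
j=3: r + 2k = 1074.776846… → ⌈·⌉ = 1075
j=4: r + 3k = 1540.853769… → ⌈·⌉ = 1541
j=5: r + 4k = 2006.930692… → ⌈·⌉ = 2007
j=6: r + 5k = 2473.007615… → ⌈·⌉ = 2474
j=7: r + 6k = 2939.084538… → ⌈·⌉ = 2940
j=8: r + 7k = 3405.161461… → ⌈·⌉ = 3406
j=9: r + 8k = 3871.238384… → ⌈·⌉ = 3872
j=10: r + 9k = 4337.315307… → ⌈·⌉ = 4338
j=11: r + 10k = 4803.392230… → ⌈·⌉ = 4804
j=12: r + 11k = 5269.469153… → ⌈·⌉ = 5270
j=13: r + 12k = 5735.546076… → ⌈·⌉ = 5736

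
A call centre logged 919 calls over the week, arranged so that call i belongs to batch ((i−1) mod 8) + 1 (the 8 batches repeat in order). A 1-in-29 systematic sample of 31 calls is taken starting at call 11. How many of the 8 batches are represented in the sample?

8

Consecutive selections differ by k = 29, so their batch numbers differ by 29 mod 8 = 5.
gcd(29, 8) = 1, so the sample visits 8/1 = 8 distinct residues mod 8.
Start 11 is batch 3; the batches hit are 1, 2, 3, 4, 5, 6, 7, 8.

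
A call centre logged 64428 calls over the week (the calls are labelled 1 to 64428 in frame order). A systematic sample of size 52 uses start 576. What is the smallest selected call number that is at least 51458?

52614

k = 64428/52 = 1239
Steps past start: ⌈(51458 − 576)/1239⌉ = ⌈50882/1239⌉ = 42
Selected call: 576 + 42×1239 = 52614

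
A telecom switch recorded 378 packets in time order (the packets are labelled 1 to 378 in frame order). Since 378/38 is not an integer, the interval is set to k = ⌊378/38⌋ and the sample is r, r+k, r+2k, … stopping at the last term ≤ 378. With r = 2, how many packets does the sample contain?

k = ⌊378/38⌋ = 9
Achieved size = ⌊(378 − 2)/9⌋ + 1 = ⌊376/9⌋ + 1 = 41 + 1 = 42
(last selection: 2 + 41×9 = 371 ≤ 378; next would be 380 > 378)

42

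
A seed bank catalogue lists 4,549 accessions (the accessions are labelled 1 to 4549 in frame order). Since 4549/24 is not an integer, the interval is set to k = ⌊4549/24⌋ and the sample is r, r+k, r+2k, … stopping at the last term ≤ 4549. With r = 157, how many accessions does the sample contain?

24

k = ⌊4549/24⌋ = 189
Achieved size = ⌊(4549 − 157)/189⌋ + 1 = ⌊4392/189⌋ + 1 = 23 + 1 = 24
(last selection: 157 + 23×189 = 4504 ≤ 4549; next would be 4693 > 4549)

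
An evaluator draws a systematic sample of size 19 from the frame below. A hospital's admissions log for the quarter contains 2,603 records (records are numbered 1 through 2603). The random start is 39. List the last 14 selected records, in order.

724, 861, 998, 1135, 1272, 1409, 1546, 1683, 1820, 1957, 2094, 2231, 2368, 2505

k = N/n = 2603/19 = 137
6th selection = 39 + 5×137 = 724
7th: 724 + 137 = 861
8th: 861 + 137 = 998
9th: 998 + 137 = 1135
10th: 1135 + 137 = 1272
11th: 1272 + 137 = 1409
12th: 1409 + 137 = 1546
13th: 1546 + 137 = 1683
14th: 1683 + 137 = 1820
15th: 1820 + 137 = 1957
16th: 1957 + 137 = 2094
17th: 2094 + 137 = 2231
18th: 2231 + 137 = 2368
19th: 2368 + 137 = 2505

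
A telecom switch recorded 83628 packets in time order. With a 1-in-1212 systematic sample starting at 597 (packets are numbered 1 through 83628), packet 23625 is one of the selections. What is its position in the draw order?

k = 1212
position = (23625 − 597)/1212 + 1 = 23028/1212 + 1 = 19 + 1 = 20

20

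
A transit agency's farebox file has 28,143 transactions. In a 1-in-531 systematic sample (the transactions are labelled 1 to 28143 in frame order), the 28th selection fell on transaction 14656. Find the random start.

319

k = 531
r = 14656 − (28−1)×531 = 14656 − 14337 = 319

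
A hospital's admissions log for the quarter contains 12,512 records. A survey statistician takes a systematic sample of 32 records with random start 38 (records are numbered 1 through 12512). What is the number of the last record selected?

k = 12512/32 = 391
32nd selection = r + (32−1)·k = 38 + 31×391 = 38 + 12121 = 12159

12159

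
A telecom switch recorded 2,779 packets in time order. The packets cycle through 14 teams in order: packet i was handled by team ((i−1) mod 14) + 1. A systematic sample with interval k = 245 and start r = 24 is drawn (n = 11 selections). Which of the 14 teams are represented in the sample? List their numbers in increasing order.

Consecutive selections differ by k = 245, so their team numbers differ by 245 mod 14 = 7.
gcd(245, 14) = 7, so the sample visits 14/7 = 2 distinct residues mod 14.
Start 24 is team 10; the teams hit are 3, 10.

3, 10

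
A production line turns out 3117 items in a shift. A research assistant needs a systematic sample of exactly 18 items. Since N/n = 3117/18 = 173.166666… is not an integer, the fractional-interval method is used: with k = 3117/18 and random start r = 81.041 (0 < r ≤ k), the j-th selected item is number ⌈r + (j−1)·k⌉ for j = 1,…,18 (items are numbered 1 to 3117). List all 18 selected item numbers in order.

j=1: r + 0k = 81.041 → ⌈·⌉ = 82
j=2: r + 1k = 254.207666… → ⌈·⌉ = 255
j=3: r + 2k = 427.374333… → ⌈·⌉ = 428
j=4: r + 3k = 600.541 → ⌈·⌉ = 601
j=5: r + 4k = 773.707666… → ⌈·⌉ = 774
j=6: r + 5k = 946.874333… → ⌈·⌉ = 947
j=7: r + 6k = 1120.041 → ⌈·⌉ = 1121
j=8: r + 7k = 1293.207666… → ⌈·⌉ = 1294
j=9: r + 8k = 1466.374333… → ⌈·⌉ = 1467
j=10: r + 9k = 1639.541 → ⌈·⌉ = 1640
j=11: r + 10k = 1812.707666… → ⌈·⌉ = 1813
j=12: r + 11k = 1985.874333… → ⌈·⌉ = 1986
j=13: r + 12k = 2159.041 → ⌈·⌉ = 2160
j=14: r + 13k = 2332.207666… → ⌈·⌉ = 2333
j=15: r + 14k = 2505.374333… → ⌈·⌉ = 2506
j=16: r + 15k = 2678.541 → ⌈·⌉ = 2679
j=17: r + 16k = 2851.707666… → ⌈·⌉ = 2852
j=18: r + 17k = 3024.874333… → ⌈·⌉ = 3025

82, 255, 428, 601, 774, 947, 1121, 1294, 1467, 1640, 1813, 1986, 2160, 2333, 2506, 2679, 2852, 3025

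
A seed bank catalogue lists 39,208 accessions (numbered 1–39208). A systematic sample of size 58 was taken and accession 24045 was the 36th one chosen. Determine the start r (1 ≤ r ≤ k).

k = 39208/58 = 676
r = 24045 − (36−1)×676 = 24045 − 23660 = 385

385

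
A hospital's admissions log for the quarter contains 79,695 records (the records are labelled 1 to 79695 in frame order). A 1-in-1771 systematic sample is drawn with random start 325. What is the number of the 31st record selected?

53455

k = 1771
31st selection = r + (31−1)·k = 325 + 30×1771 = 325 + 53130 = 53455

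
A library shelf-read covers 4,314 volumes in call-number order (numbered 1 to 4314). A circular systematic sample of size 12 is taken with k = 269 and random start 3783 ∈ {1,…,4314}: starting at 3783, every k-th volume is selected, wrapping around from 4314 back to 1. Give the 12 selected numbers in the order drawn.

3783, 4052, 7, 276, 545, 814, 1083, 1352, 1621, 1890, 2159, 2428

Selection 1: 3783
Selection 2: 3783 + 269 = 4052
Selection 3: 4052 + 269 = 4321 → 4321 − 4314 = 7
Selection 4: 7 + 269 = 276
Selection 5: 276 + 269 = 545
Selection 6: 545 + 269 = 814
Selection 7: 814 + 269 = 1083
Selection 8: 1083 + 269 = 1352
Selection 9: 1352 + 269 = 1621
Selection 10: 1621 + 269 = 1890
Selection 11: 1890 + 269 = 2159
Selection 12: 2159 + 269 = 2428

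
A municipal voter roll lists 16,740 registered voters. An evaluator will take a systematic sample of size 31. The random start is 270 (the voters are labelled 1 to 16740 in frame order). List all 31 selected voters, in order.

270, 810, 1350, 1890, 2430, 2970, 3510, 4050, 4590, 5130, 5670, 6210, 6750, 7290, 7830, 8370, 8910, 9450, 9990, 10530, 11070, 11610, 12150, 12690, 13230, 13770, 14310, 14850, 15390, 15930, 16470

k = N/n = 16740/31 = 540
voter 1: 270
voter 2: 270 + 540 = 810
voter 3: 810 + 540 = 1350
voter 4: 1350 + 540 = 1890
voter 5: 1890 + 540 = 2430
voter 6: 2430 + 540 = 2970
voter 7: 2970 + 540 = 3510
voter 8: 3510 + 540 = 4050
voter 9: 4050 + 540 = 4590
voter 10: 4590 + 540 = 5130
voter 11: 5130 + 540 = 5670
voter 12: 5670 + 540 = 6210
voter 13: 6210 + 540 = 6750
voter 14: 6750 + 540 = 7290
voter 15: 7290 + 540 = 7830
voter 16: 7830 + 540 = 8370
voter 17: 8370 + 540 = 8910
voter 18: 8910 + 540 = 9450
voter 19: 9450 + 540 = 9990
voter 20: 9990 + 540 = 10530
voter 21: 10530 + 540 = 11070
voter 22: 11070 + 540 = 11610
voter 23: 11610 + 540 = 12150
voter 24: 12150 + 540 = 12690
voter 25: 12690 + 540 = 13230
voter 26: 13230 + 540 = 13770
voter 27: 13770 + 540 = 14310
voter 28: 14310 + 540 = 14850
voter 29: 14850 + 540 = 15390
voter 30: 15390 + 540 = 15930
voter 31: 15930 + 540 = 16470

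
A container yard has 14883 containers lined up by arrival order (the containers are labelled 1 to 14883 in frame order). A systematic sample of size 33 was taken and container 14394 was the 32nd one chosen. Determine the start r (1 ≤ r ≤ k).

413

k = 14883/33 = 451
r = 14394 − (32−1)×451 = 14394 − 13981 = 413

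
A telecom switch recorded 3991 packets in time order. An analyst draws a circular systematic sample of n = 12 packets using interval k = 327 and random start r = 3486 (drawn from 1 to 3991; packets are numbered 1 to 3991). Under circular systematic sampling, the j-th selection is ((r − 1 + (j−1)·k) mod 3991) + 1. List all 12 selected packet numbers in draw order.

3486, 3813, 149, 476, 803, 1130, 1457, 1784, 2111, 2438, 2765, 3092

Selection 1: 3486
Selection 2: 3486 + 327 = 3813
Selection 3: 3813 + 327 = 4140 → 4140 − 3991 = 149
Selection 4: 149 + 327 = 476
Selection 5: 476 + 327 = 803
Selection 6: 803 + 327 = 1130
Selection 7: 1130 + 327 = 1457
Selection 8: 1457 + 327 = 1784
Selection 9: 1784 + 327 = 2111
Selection 10: 2111 + 327 = 2438
Selection 11: 2438 + 327 = 2765
Selection 12: 2765 + 327 = 3092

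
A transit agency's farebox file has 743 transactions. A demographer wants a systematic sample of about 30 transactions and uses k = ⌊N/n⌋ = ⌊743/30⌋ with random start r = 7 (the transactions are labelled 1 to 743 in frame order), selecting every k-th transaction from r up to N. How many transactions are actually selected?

31

k = ⌊743/30⌋ = 24
Achieved size = ⌊(743 − 7)/24⌋ + 1 = ⌊736/24⌋ + 1 = 30 + 1 = 31
(last selection: 7 + 30×24 = 727 ≤ 743; next would be 751 > 743)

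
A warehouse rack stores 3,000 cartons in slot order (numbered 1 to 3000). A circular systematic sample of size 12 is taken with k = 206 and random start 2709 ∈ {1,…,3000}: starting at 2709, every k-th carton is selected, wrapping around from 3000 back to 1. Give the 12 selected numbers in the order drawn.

Selection 1: 2709
Selection 2: 2709 + 206 = 2915
Selection 3: 2915 + 206 = 3121 → 3121 − 3000 = 121
Selection 4: 121 + 206 = 327
Selection 5: 327 + 206 = 533
Selection 6: 533 + 206 = 739
Selection 7: 739 + 206 = 945
Selection 8: 945 + 206 = 1151
Selection 9: 1151 + 206 = 1357
Selection 10: 1357 + 206 = 1563
Selection 11: 1563 + 206 = 1769
Selection 12: 1769 + 206 = 1975

2709, 2915, 121, 327, 533, 739, 945, 1151, 1357, 1563, 1769, 1975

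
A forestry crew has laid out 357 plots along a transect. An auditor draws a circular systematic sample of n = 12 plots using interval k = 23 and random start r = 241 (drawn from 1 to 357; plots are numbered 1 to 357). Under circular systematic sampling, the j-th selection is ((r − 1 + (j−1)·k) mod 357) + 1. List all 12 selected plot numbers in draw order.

Selection 1: 241
Selection 2: 241 + 23 = 264
Selection 3: 264 + 23 = 287
Selection 4: 287 + 23 = 310
Selection 5: 310 + 23 = 333
Selection 6: 333 + 23 = 356
Selection 7: 356 + 23 = 379 → 379 − 357 = 22
Selection 8: 22 + 23 = 45
Selection 9: 45 + 23 = 68
Selection 10: 68 + 23 = 91
Selection 11: 91 + 23 = 114
Selection 12: 114 + 23 = 137

241, 264, 287, 310, 333, 356, 22, 45, 68, 91, 114, 137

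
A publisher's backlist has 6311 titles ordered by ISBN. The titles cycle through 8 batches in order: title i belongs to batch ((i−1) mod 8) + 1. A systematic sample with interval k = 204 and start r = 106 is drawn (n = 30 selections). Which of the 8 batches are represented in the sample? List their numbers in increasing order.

Consecutive selections differ by k = 204, so their batch numbers differ by 204 mod 8 = 4.
gcd(204, 8) = 4, so the sample visits 8/4 = 2 distinct residues mod 8.
Start 106 is batch 2; the batches hit are 2, 6.

2, 6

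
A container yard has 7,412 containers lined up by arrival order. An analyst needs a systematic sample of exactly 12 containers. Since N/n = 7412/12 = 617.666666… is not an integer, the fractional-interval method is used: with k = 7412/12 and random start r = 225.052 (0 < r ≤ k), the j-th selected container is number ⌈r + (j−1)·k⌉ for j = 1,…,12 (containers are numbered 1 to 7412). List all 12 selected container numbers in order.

j=1: r + 0k = 225.052 → ⌈·⌉ = 226
j=2: r + 1k = 842.718666… → ⌈·⌉ = 843
j=3: r + 2k = 1460.385333… → ⌈·⌉ = 1461
j=4: r + 3k = 2078.052 → ⌈·⌉ = 2079
j=5: r + 4k = 2695.718666… → ⌈·⌉ = 2696
j=6: r + 5k = 3313.385333… → ⌈·⌉ = 3314
j=7: r + 6k = 3931.052 → ⌈·⌉ = 3932
j=8: r + 7k = 4548.718666… → ⌈·⌉ = 4549
j=9: r + 8k = 5166.385333… → ⌈·⌉ = 5167
j=10: r + 9k = 5784.052 → ⌈·⌉ = 5785
j=11: r + 10k = 6401.718666… → ⌈·⌉ = 6402
j=12: r + 11k = 7019.385333… → ⌈·⌉ = 7020

226, 843, 1461, 2079, 2696, 3314, 3932, 4549, 5167, 5785, 6402, 7020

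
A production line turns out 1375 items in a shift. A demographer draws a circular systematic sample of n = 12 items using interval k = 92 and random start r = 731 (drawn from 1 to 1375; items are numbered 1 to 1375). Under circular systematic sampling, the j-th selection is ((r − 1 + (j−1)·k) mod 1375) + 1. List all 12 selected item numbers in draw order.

731, 823, 915, 1007, 1099, 1191, 1283, 1375, 92, 184, 276, 368

Selection 1: 731
Selection 2: 731 + 92 = 823
Selection 3: 823 + 92 = 915
Selection 4: 915 + 92 = 1007
Selection 5: 1007 + 92 = 1099
Selection 6: 1099 + 92 = 1191
Selection 7: 1191 + 92 = 1283
Selection 8: 1283 + 92 = 1375
Selection 9: 1375 + 92 = 1467 → 1467 − 1375 = 92
Selection 10: 92 + 92 = 184
Selection 11: 184 + 92 = 276
Selection 12: 276 + 92 = 368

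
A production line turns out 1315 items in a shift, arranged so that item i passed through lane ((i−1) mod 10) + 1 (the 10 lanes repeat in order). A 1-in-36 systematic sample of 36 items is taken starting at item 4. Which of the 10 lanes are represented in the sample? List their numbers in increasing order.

2, 4, 6, 8, 10

Consecutive selections differ by k = 36, so their lane numbers differ by 36 mod 10 = 6.
gcd(36, 10) = 2, so the sample visits 10/2 = 5 distinct residues mod 10.
Start 4 is lane 4; the lanes hit are 2, 4, 6, 8, 10.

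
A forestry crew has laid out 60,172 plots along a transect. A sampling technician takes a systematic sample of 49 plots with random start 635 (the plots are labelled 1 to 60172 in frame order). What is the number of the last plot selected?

59579

k = 60172/49 = 1228
49th selection = r + (49−1)·k = 635 + 48×1228 = 635 + 58944 = 59579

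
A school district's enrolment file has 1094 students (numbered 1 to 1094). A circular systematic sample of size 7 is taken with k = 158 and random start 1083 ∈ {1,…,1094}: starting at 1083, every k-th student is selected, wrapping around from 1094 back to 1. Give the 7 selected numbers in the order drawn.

Selection 1: 1083
Selection 2: 1083 + 158 = 1241 → 1241 − 1094 = 147
Selection 3: 147 + 158 = 305
Selection 4: 305 + 158 = 463
Selection 5: 463 + 158 = 621
Selection 6: 621 + 158 = 779
Selection 7: 779 + 158 = 937

1083, 147, 305, 463, 621, 779, 937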